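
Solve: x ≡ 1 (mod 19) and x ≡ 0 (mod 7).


M = 19*7 = 133
M1 = M/19 = 7, M2 = M/7 = 19
M1^(-1) mod 19 = 11, M2^(-1) mod 7 = 3
x = 1*7*11 + 0*19*3 = 77
77 mod 133 = 77
Check: 77 mod 19 = 1 ✓, 77 mod 7 = 0 ✓

x ≡ 77 (mod 133)


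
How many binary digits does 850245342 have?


850245342 in base 2 = 110010101011011011011011011110
Number of digits = 30

30 digits (base 2)


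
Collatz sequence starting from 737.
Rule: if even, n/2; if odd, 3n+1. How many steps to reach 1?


737 → 2212 → 1106 → 553 → 1660 → 830 → 415 → 1246 → 623 → 1870 → 935 → 2806 → 1403 → 4210 → 2105 → 6316 → 3158 → 1579 → 4738 → 2369 → 7108 → 3554 → 1777 → 5332 → 2666 → 1333 → 4000 → 2000 → 1000 → 500 → 250 → 125 → 376 → 188 → 94 → 47 → 142 → 71 → 214 → 107 → 322 → 161 → 484 → 242 → 121 → 364 → 182 → 91 → 274 → 137 → 412 → 206 → 103 → 310 → 155 → 466 → 233 → 700 → 350 → 175 → 526 → 263 → 790 → 395 → 1186 → 593 → 1780 → 890 → 445 → 1336 → 668 → 334 → 167 → 502 → 251 → 754 → 377 → 1132 → 566 → 283 → 850 → 425 → 1276 → 638 → 319 → 958 → 479 → 1438 → 719 → 2158 → 1079 → 3238 → 1619 → 4858 → 2429 → 7288 → 3644 → 1822 → 911 → 2734 → 1367 → 4102 → 2051 → 6154 → 3077 → 9232 → 4616 → 2308 → 1154 → 577 → 1732 → 866 → 433 → 1300 → 650 → 325 → 976 → 488 → 244 → 122 → 61 → 184 → 92 → 46 → 23 → 70 → 35 → 106 → 53 → 160 → 80 → 40 → 20 → 10 → 5 → 16 → 8 → 4 → 2 → 1
Total steps = 139

139 steps


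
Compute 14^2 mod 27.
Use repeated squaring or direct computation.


14^1 mod 27 = 14
14^2 mod 27 = 7


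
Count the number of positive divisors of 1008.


1008 = 2^4 × 3^2 × 7^1
d(1008) = (4+1) × (2+1) × (1+1) = 30

30 divisors


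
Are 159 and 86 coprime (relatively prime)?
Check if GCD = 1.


Euclidean algorithm:
159 = 1 * 86 + 73
86 = 1 * 73 + 13
73 = 5 * 13 + 8
13 = 1 * 8 + 5
8 = 1 * 5 + 3
5 = 1 * 3 + 2
3 = 1 * 2 + 1
2 = 2 * 1 + 0
GCD(159, 86) = 1

Yes, coprime (GCD = 1)


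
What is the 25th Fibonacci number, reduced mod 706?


F(k) mod 706 for k=1..25:
1, 1, 2, 3, 5, 8, 13, 21, 34, 55, 89, 144, 233, 377, 610, 281, 185, 466, 651, 411, 356, 61, 417, 478, 189
F(25) mod 706 = 189


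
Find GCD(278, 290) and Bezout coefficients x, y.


Tabular extended Euclidean (each row: r = 278*s + 290*t):
r=278, s=1, t=0
r=290, s=0, t=1
q=0: r=278, s=1, t=0   [278*(1) + 290*(0) = 278]
q=1: r=12, s=-1, t=1   [278*(-1) + 290*(1) = 12]
q=23: r=2, s=24, t=-23   [278*(24) + 290*(-23) = 2]
q=6: r=0, s=-145, t=139   [278*(-145) + 290*(139) = 0]
GCD = 2; from the row with r=2: x=24, y=-23
Check: 278*(24) + 290*(-23) = 6672 - 6670 = 2

GCD = 2, x = 24, y = -23


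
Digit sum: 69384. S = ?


6 + 9 + 3 + 8 + 4 = 30


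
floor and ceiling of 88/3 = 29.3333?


88/3 = 29.3333
floor = 29
ceil = 30

floor = 29, ceil = 30


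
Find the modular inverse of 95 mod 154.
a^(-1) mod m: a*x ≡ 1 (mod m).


Use the extended Euclidean algorithm on (154, 95); each row r = 154*s + 95*t:
r=154, s=1, t=0
r=95, s=0, t=1
q=1: r=59, s=1, t=-1   [154*(1) + 95*(-1) = 59]
q=1: r=36, s=-1, t=2   [154*(-1) + 95*(2) = 36]
q=1: r=23, s=2, t=-3   [154*(2) + 95*(-3) = 23]
q=1: r=13, s=-3, t=5   [154*(-3) + 95*(5) = 13]
q=1: r=10, s=5, t=-8   [154*(5) + 95*(-8) = 10]
q=1: r=3, s=-8, t=13   [154*(-8) + 95*(13) = 3]
q=3: r=1, s=29, t=-47   [154*(29) + 95*(-47) = 1]
q=3: r=0, s=-95, t=154   [154*(-95) + 95*(154) = 0]
GCD = 1 with t = -47, so 95*(-47) ≡ 1 (mod 154)
Inverse = -47 mod 154 = 107
Check: 95 * 107 = 10165 ≡ 1 (mod 154)

95^(-1) ≡ 107 (mod 154)


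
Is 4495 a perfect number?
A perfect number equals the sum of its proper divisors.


Proper divisors of 4495: 1, 5, 29, 31, 145, 155, 899
Sum = 1 + 5 + 29 + 31 + 145 + 155 + 899 = 1265

No, 4495 is not perfect (1265 ≠ 4495)


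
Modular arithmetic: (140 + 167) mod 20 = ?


140 + 167 = 307
307 mod 20 = 7


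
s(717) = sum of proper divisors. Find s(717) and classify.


Proper divisors: 1, 3, 239
Sum = 1 + 3 + 239 = 243
243 < 717 → deficient

s(717) = 243 (deficient)


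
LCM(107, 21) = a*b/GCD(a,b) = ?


GCD(107, 21) = 1
LCM = 107*21/1 = 2247/1 = 2247

LCM = 2247


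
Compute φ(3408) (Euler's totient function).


3408 = 2^4 × 3 × 71
Prime factors: 2, 3, 71
φ(3408) = 3408 × (1-1/2) × (1-1/3) × (1-1/71)
= 3408 × 1/2 × 2/3 × 70/71 = 1120

φ(3408) = 1120


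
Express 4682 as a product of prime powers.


4682 / 2 = 2341
2341 / 2341 = 1
4682 = 2 × 2341


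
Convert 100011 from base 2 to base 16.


100011 (base 2) = 35 (decimal)
35 (decimal) = 23 (base 16)


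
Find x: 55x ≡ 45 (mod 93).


GCD(55, 93) = 1, unique solution
a^(-1) mod 93 = 22
x = 22 * 45 mod 93 = 60

x ≡ 60 (mod 93)


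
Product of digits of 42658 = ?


4 × 2 × 6 × 5 × 8 = 1920


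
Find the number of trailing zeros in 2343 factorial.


floor(2343/5) = 468
floor(2343/25) = 93
floor(2343/125) = 18
floor(2343/625) = 3
Total = 582

582 trailing zeros


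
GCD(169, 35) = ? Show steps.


169 = 4 * 35 + 29
35 = 1 * 29 + 6
29 = 4 * 6 + 5
6 = 1 * 5 + 1
5 = 5 * 1 + 0
GCD = 1


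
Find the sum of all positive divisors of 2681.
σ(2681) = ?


Divisors of 2681: 1, 7, 383, 2681
Sum = 1 + 7 + 383 + 2681 = 3072

σ(2681) = 3072


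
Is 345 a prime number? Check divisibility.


345 / 3 = 115 (exact division)
345 is NOT prime.

No, 345 is not prime


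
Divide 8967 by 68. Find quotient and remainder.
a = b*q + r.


8967 = 68 * 131 + 59
Check: 8908 + 59 = 8967

q = 131, r = 59


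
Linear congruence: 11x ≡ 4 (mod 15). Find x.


GCD(11, 15) = 1, unique solution
a^(-1) mod 15 = 11
x = 11 * 4 mod 15 = 14

x ≡ 14 (mod 15)


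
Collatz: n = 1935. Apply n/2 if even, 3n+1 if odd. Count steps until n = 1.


1935 → 5806 → 2903 → 8710 → 4355 → 13066 → 6533 → 19600 → 9800 → 4900 → 2450 → 1225 → 3676 → 1838 → 919 → 2758 → 1379 → 4138 → 2069 → 6208 → 3104 → 1552 → 776 → 388 → 194 → 97 → 292 → 146 → 73 → 220 → 110 → 55 → 166 → 83 → 250 → 125 → 376 → 188 → 94 → 47 → 142 → 71 → 214 → 107 → 322 → 161 → 484 → 242 → 121 → 364 → 182 → 91 → 274 → 137 → 412 → 206 → 103 → 310 → 155 → 466 → 233 → 700 → 350 → 175 → 526 → 263 → 790 → 395 → 1186 → 593 → 1780 → 890 → 445 → 1336 → 668 → 334 → 167 → 502 → 251 → 754 → 377 → 1132 → 566 → 283 → 850 → 425 → 1276 → 638 → 319 → 958 → 479 → 1438 → 719 → 2158 → 1079 → 3238 → 1619 → 4858 → 2429 → 7288 → 3644 → 1822 → 911 → 2734 → 1367 → 4102 → 2051 → 6154 → 3077 → 9232 → 4616 → 2308 → 1154 → 577 → 1732 → 866 → 433 → 1300 → 650 → 325 → 976 → 488 → 244 → 122 → 61 → 184 → 92 → 46 → 23 → 70 → 35 → 106 → 53 → 160 → 80 → 40 → 20 → 10 → 5 → 16 → 8 → 4 → 2 → 1
Total steps = 143

143 steps


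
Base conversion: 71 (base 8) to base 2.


71 (base 8) = 57 (decimal)
57 (decimal) = 111001 (base 2)


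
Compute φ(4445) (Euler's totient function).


4445 = 5 × 7 × 127
Prime factors: 5, 7, 127
φ(4445) = 4445 × (1-1/5) × (1-1/7) × (1-1/127)
= 4445 × 4/5 × 6/7 × 126/127 = 3024

φ(4445) = 3024


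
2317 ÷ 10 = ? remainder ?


2317 = 10 * 231 + 7
Check: 2310 + 7 = 2317

q = 231, r = 7


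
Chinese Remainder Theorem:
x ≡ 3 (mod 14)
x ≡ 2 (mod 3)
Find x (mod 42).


M = 14*3 = 42
M1 = M/14 = 3, M2 = M/3 = 14
M1^(-1) mod 14 = 5, M2^(-1) mod 3 = 2
x = 3*3*5 + 2*14*2 = 101
101 mod 42 = 17
Check: 17 mod 14 = 3 ✓, 17 mod 3 = 2 ✓

x ≡ 17 (mod 42)


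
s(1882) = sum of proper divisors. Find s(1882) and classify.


Proper divisors: 1, 2, 941
Sum = 1 + 2 + 941 = 944
944 < 1882 → deficient

s(1882) = 944 (deficient)


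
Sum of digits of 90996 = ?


9 + 0 + 9 + 9 + 6 = 33


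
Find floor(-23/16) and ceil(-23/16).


-23/16 = -1.4375
floor = -2
ceil = -1

floor = -2, ceil = -1


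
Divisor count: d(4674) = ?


4674 = 2^1 × 3^1 × 19^1 × 41^1
d(4674) = (1+1) × (1+1) × (1+1) × (1+1) = 16

16 divisors


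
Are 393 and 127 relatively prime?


Euclidean algorithm:
393 = 3 * 127 + 12
127 = 10 * 12 + 7
12 = 1 * 7 + 5
7 = 1 * 5 + 2
5 = 2 * 2 + 1
2 = 2 * 1 + 0
GCD(393, 127) = 1

Yes, coprime (GCD = 1)


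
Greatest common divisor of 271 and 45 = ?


271 = 6 * 45 + 1
45 = 45 * 1 + 0
GCD = 1


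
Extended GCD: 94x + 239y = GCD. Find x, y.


Tabular extended Euclidean (each row: r = 94*s + 239*t):
r=94, s=1, t=0
r=239, s=0, t=1
q=0: r=94, s=1, t=0   [94*(1) + 239*(0) = 94]
q=2: r=51, s=-2, t=1   [94*(-2) + 239*(1) = 51]
q=1: r=43, s=3, t=-1   [94*(3) + 239*(-1) = 43]
q=1: r=8, s=-5, t=2   [94*(-5) + 239*(2) = 8]
q=5: r=3, s=28, t=-11   [94*(28) + 239*(-11) = 3]
q=2: r=2, s=-61, t=24   [94*(-61) + 239*(24) = 2]
q=1: r=1, s=89, t=-35   [94*(89) + 239*(-35) = 1]
q=2: r=0, s=-239, t=94   [94*(-239) + 239*(94) = 0]
GCD = 1; from the row with r=1: x=89, y=-35
Check: 94*(89) + 239*(-35) = 8366 - 8365 = 1

GCD = 1, x = 89, y = -35


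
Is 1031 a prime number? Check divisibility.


Check divisors up to sqrt(1031) = 32.1092
No divisors found.
1031 is prime.

Yes, 1031 is prime


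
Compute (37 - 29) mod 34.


37 - 29 = 8
8 mod 34 = 8


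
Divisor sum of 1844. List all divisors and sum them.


Divisors of 1844: 1, 2, 4, 461, 922, 1844
Sum = 1 + 2 + 4 + 461 + 922 + 1844 = 3234

σ(1844) = 3234


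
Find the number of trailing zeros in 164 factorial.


floor(164/5) = 32
floor(164/25) = 6
floor(164/125) = 1
Total = 39

39 trailing zeros


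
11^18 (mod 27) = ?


11^1 mod 27 = 11
11^2 mod 27 = 13
11^3 mod 27 = 8
11^4 mod 27 = 7
11^5 mod 27 = 23
11^6 mod 27 = 10
11^7 mod 27 = 2
11^8 mod 27 = 22
11^9 mod 27 = 26
11^10 mod 27 = 16
11^11 mod 27 = 14
11^12 mod 27 = 19
11^13 mod 27 = 20
11^14 mod 27 = 4
11^15 mod 27 = 17
11^16 mod 27 = 25
11^17 mod 27 = 5
11^18 mod 27 = 1


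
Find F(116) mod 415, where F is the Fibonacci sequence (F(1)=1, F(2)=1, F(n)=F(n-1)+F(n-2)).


F(k) mod 415 for k=1..116:
1, 1, 2, 3, 5, 8, 13, 21, 34, 55, 89, 144, 233, 377, 195, 157, 352, 94, 31, 125, 156, 281, 22, 303, 325, 213, 123, 336, 44, 380, 9, 389, 398, 372, 355, 312, 252, 149, 401, 135, 121, 256, 377, 218, 180, 398, 163, 146, 309, 40, 349, 389, 323, 297, 205, 87, 292, 379, 256, 220, 61, 281, 342, 208, 135, 343, 63, 406, 54, 45, 99, 144, 243, 387, 215, 187, 402, 174, 161, 335, 81, 1, 82, 83, 165, 248, 413, 246, 244, 75, 319, 394, 298, 277, 160, 22, 182, 204, 386, 175, 146, 321, 52, 373, 10, 383, 393, 361, 339, 285, 209, 79, 288, 367, 240, 192
F(116) mod 415 = 192


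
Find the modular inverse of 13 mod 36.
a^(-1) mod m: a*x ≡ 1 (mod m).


Use the extended Euclidean algorithm on (36, 13); each row r = 36*s + 13*t:
r=36, s=1, t=0
r=13, s=0, t=1
q=2: r=10, s=1, t=-2   [36*(1) + 13*(-2) = 10]
q=1: r=3, s=-1, t=3   [36*(-1) + 13*(3) = 3]
q=3: r=1, s=4, t=-11   [36*(4) + 13*(-11) = 1]
q=3: r=0, s=-13, t=36   [36*(-13) + 13*(36) = 0]
GCD = 1 with t = -11, so 13*(-11) ≡ 1 (mod 36)
Inverse = -11 mod 36 = 25
Check: 13 * 25 = 325 ≡ 1 (mod 36)

13^(-1) ≡ 25 (mod 36)


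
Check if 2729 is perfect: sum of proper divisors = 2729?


Proper divisors of 2729: 1
Sum = 1 = 1

No, 2729 is not perfect (1 ≠ 2729)


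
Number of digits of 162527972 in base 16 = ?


162527972 in base 16 = 9AFFAE4
Number of digits = 7

7 digits (base 16)


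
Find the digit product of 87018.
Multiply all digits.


8 × 7 × 0 × 1 × 8 = 0


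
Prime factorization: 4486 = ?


4486 / 2 = 2243
2243 / 2243 = 1
4486 = 2 × 2243


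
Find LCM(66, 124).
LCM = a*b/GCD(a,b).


GCD(66, 124) = 2
LCM = 66*124/2 = 8184/2 = 4092

LCM = 4092


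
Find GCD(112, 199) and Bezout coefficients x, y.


Tabular extended Euclidean (each row: r = 112*s + 199*t):
r=112, s=1, t=0
r=199, s=0, t=1
q=0: r=112, s=1, t=0   [112*(1) + 199*(0) = 112]
q=1: r=87, s=-1, t=1   [112*(-1) + 199*(1) = 87]
q=1: r=25, s=2, t=-1   [112*(2) + 199*(-1) = 25]
q=3: r=12, s=-7, t=4   [112*(-7) + 199*(4) = 12]
q=2: r=1, s=16, t=-9   [112*(16) + 199*(-9) = 1]
q=12: r=0, s=-199, t=112   [112*(-199) + 199*(112) = 0]
GCD = 1; from the row with r=1: x=16, y=-9
Check: 112*(16) + 199*(-9) = 1792 - 1791 = 1

GCD = 1, x = 16, y = -9


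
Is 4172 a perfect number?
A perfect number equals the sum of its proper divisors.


Proper divisors of 4172: 1, 2, 4, 7, 14, 28, 149, 298, 596, 1043, 2086
Sum = 1 + 2 + 4 + 7 + 14 + 28 + 149 + 298 + 596 + 1043 + 2086 = 4228

No, 4172 is not perfect (4228 ≠ 4172)


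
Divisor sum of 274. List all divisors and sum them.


Divisors of 274: 1, 2, 137, 274
Sum = 1 + 2 + 137 + 274 = 414

σ(274) = 414


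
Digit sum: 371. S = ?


3 + 7 + 1 = 11


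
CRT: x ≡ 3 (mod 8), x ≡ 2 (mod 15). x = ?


M = 8*15 = 120
M1 = M/8 = 15, M2 = M/15 = 8
M1^(-1) mod 8 = 7, M2^(-1) mod 15 = 2
x = 3*15*7 + 2*8*2 = 347
347 mod 120 = 107
Check: 107 mod 8 = 3 ✓, 107 mod 15 = 2 ✓

x ≡ 107 (mod 120)


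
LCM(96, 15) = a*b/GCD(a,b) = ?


GCD(96, 15) = 3
LCM = 96*15/3 = 1440/3 = 480

LCM = 480


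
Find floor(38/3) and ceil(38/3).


38/3 = 12.6667
floor = 12
ceil = 13

floor = 12, ceil = 13


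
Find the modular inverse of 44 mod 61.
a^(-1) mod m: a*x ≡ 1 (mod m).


Use the extended Euclidean algorithm on (61, 44); each row r = 61*s + 44*t:
r=61, s=1, t=0
r=44, s=0, t=1
q=1: r=17, s=1, t=-1   [61*(1) + 44*(-1) = 17]
q=2: r=10, s=-2, t=3   [61*(-2) + 44*(3) = 10]
q=1: r=7, s=3, t=-4   [61*(3) + 44*(-4) = 7]
q=1: r=3, s=-5, t=7   [61*(-5) + 44*(7) = 3]
q=2: r=1, s=13, t=-18   [61*(13) + 44*(-18) = 1]
q=3: r=0, s=-44, t=61   [61*(-44) + 44*(61) = 0]
GCD = 1 with t = -18, so 44*(-18) ≡ 1 (mod 61)
Inverse = -18 mod 61 = 43
Check: 44 * 43 = 1892 ≡ 1 (mod 61)

44^(-1) ≡ 43 (mod 61)


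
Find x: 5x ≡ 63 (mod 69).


GCD(5, 69) = 1, unique solution
a^(-1) mod 69 = 14
x = 14 * 63 mod 69 = 54

x ≡ 54 (mod 69)


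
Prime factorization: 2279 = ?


2279 / 43 = 53
53 / 53 = 1
2279 = 43 × 53


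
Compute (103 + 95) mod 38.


103 + 95 = 198
198 mod 38 = 8


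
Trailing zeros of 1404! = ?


floor(1404/5) = 280
floor(1404/25) = 56
floor(1404/125) = 11
floor(1404/625) = 2
Total = 349

349 trailing zeros


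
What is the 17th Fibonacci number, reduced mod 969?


F(k) mod 969 for k=1..17:
1, 1, 2, 3, 5, 8, 13, 21, 34, 55, 89, 144, 233, 377, 610, 18, 628
F(17) mod 969 = 628


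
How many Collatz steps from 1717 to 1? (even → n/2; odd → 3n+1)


1717 → 5152 → 2576 → 1288 → 644 → 322 → 161 → 484 → 242 → 121 → 364 → 182 → 91 → 274 → 137 → 412 → 206 → 103 → 310 → 155 → 466 → 233 → 700 → 350 → 175 → 526 → 263 → 790 → 395 → 1186 → 593 → 1780 → 890 → 445 → 1336 → 668 → 334 → 167 → 502 → 251 → 754 → 377 → 1132 → 566 → 283 → 850 → 425 → 1276 → 638 → 319 → 958 → 479 → 1438 → 719 → 2158 → 1079 → 3238 → 1619 → 4858 → 2429 → 7288 → 3644 → 1822 → 911 → 2734 → 1367 → 4102 → 2051 → 6154 → 3077 → 9232 → 4616 → 2308 → 1154 → 577 → 1732 → 866 → 433 → 1300 → 650 → 325 → 976 → 488 → 244 → 122 → 61 → 184 → 92 → 46 → 23 → 70 → 35 → 106 → 53 → 160 → 80 → 40 → 20 → 10 → 5 → 16 → 8 → 4 → 2 → 1
Total steps = 104

104 steps


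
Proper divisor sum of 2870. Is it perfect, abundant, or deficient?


Proper divisors: 1, 2, 5, 7, 10, 14, 35, 41, 70, 82, 205, 287, 410, 574, 1435
Sum = 1 + 2 + 5 + 7 + 10 + 14 + 35 + 41 + 70 + 82 + 205 + 287 + 410 + 574 + 1435 = 3178
3178 > 2870 → abundant

s(2870) = 3178 (abundant)


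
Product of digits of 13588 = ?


1 × 3 × 5 × 8 × 8 = 960


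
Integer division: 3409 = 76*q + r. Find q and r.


3409 = 76 * 44 + 65
Check: 3344 + 65 = 3409

q = 44, r = 65


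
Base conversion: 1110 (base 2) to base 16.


1110 (base 2) = 14 (decimal)
14 (decimal) = E (base 16)


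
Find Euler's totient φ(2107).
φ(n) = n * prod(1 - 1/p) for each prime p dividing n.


2107 = 7^2 × 43
Prime factors: 7, 43
φ(2107) = 2107 × (1-1/7) × (1-1/43)
= 2107 × 6/7 × 42/43 = 1764

φ(2107) = 1764


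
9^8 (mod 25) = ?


9^1 mod 25 = 9
9^2 mod 25 = 6
9^3 mod 25 = 4
9^4 mod 25 = 11
9^5 mod 25 = 24
9^6 mod 25 = 16
9^7 mod 25 = 19
9^8 mod 25 = 21


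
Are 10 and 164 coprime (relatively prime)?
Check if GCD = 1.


Euclidean algorithm:
164 = 16 * 10 + 4
10 = 2 * 4 + 2
4 = 2 * 2 + 0
GCD(10, 164) = 2

No, not coprime (GCD = 2)


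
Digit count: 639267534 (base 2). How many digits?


639267534 in base 2 = 100110000110100111001011001110
Number of digits = 30

30 digits (base 2)


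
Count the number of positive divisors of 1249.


1249 = 1249^1
d(1249) = (1+1) = 2

2 divisors


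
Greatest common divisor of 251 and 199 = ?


251 = 1 * 199 + 52
199 = 3 * 52 + 43
52 = 1 * 43 + 9
43 = 4 * 9 + 7
9 = 1 * 7 + 2
7 = 3 * 2 + 1
2 = 2 * 1 + 0
GCD = 1


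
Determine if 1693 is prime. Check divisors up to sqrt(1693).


Check divisors up to sqrt(1693) = 41.1461
No divisors found.
1693 is prime.

Yes, 1693 is prime


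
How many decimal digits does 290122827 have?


290122827 has 9 digits in base 10
floor(log10(290122827)) + 1 = floor(8.4626) + 1 = 9

9 digits (base 10)


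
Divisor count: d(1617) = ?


1617 = 3^1 × 7^2 × 11^1
d(1617) = (1+1) × (2+1) × (1+1) = 12

12 divisors


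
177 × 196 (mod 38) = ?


177 × 196 = 34692
34692 mod 38 = 36


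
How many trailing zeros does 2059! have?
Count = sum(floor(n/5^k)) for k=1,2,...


floor(2059/5) = 411
floor(2059/25) = 82
floor(2059/125) = 16
floor(2059/625) = 3
Total = 512

512 trailing zeros


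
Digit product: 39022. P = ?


3 × 9 × 0 × 2 × 2 = 0


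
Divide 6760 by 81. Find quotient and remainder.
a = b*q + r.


6760 = 81 * 83 + 37
Check: 6723 + 37 = 6760

q = 83, r = 37


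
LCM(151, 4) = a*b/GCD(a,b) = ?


GCD(151, 4) = 1
LCM = 151*4/1 = 604/1 = 604

LCM = 604


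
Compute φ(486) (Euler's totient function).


486 = 2 × 3^5
Prime factors: 2, 3
φ(486) = 486 × (1-1/2) × (1-1/3)
= 486 × 1/2 × 2/3 = 162

φ(486) = 162


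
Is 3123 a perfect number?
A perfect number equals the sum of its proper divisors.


Proper divisors of 3123: 1, 3, 9, 347, 1041
Sum = 1 + 3 + 9 + 347 + 1041 = 1401

No, 3123 is not perfect (1401 ≠ 3123)


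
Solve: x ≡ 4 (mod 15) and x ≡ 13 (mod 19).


M = 15*19 = 285
M1 = M/15 = 19, M2 = M/19 = 15
M1^(-1) mod 15 = 4, M2^(-1) mod 19 = 14
x = 4*19*4 + 13*15*14 = 3034
3034 mod 285 = 184
Check: 184 mod 15 = 4 ✓, 184 mod 19 = 13 ✓

x ≡ 184 (mod 285)


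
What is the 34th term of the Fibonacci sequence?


Sequence: 1, 1, 2, 3, 5, 8, 13, 21, 34, 55, 89, 144, 233, 377, 610, 987, 1597, 2584, 4181, 6765, 10946, 17711, 28657, 46368, 75025, 121393, 196418, 317811, 514229, 832040, 1346269, 2178309, 3524578, 5702887
F(34) = 5702887


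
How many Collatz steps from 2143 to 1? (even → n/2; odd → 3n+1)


2143 → 6430 → 3215 → 9646 → 4823 → 14470 → 7235 → 21706 → 10853 → 32560 → 16280 → 8140 → 4070 → 2035 → 6106 → 3053 → 9160 → 4580 → 2290 → 1145 → 3436 → 1718 → 859 → 2578 → 1289 → 3868 → 1934 → 967 → 2902 → 1451 → 4354 → 2177 → 6532 → 3266 → 1633 → 4900 → 2450 → 1225 → 3676 → 1838 → 919 → 2758 → 1379 → 4138 → 2069 → 6208 → 3104 → 1552 → 776 → 388 → 194 → 97 → 292 → 146 → 73 → 220 → 110 → 55 → 166 → 83 → 250 → 125 → 376 → 188 → 94 → 47 → 142 → 71 → 214 → 107 → 322 → 161 → 484 → 242 → 121 → 364 → 182 → 91 → 274 → 137 → 412 → 206 → 103 → 310 → 155 → 466 → 233 → 700 → 350 → 175 → 526 → 263 → 790 → 395 → 1186 → 593 → 1780 → 890 → 445 → 1336 → 668 → 334 → 167 → 502 → 251 → 754 → 377 → 1132 → 566 → 283 → 850 → 425 → 1276 → 638 → 319 → 958 → 479 → 1438 → 719 → 2158 → 1079 → 3238 → 1619 → 4858 → 2429 → 7288 → 3644 → 1822 → 911 → 2734 → 1367 → 4102 → 2051 → 6154 → 3077 → 9232 → 4616 → 2308 → 1154 → 577 → 1732 → 866 → 433 → 1300 → 650 → 325 → 976 → 488 → 244 → 122 → 61 → 184 → 92 → 46 → 23 → 70 → 35 → 106 → 53 → 160 → 80 → 40 → 20 → 10 → 5 → 16 → 8 → 4 → 2 → 1
Total steps = 169

169 steps


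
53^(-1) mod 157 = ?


Use the extended Euclidean algorithm on (157, 53); each row r = 157*s + 53*t:
r=157, s=1, t=0
r=53, s=0, t=1
q=2: r=51, s=1, t=-2   [157*(1) + 53*(-2) = 51]
q=1: r=2, s=-1, t=3   [157*(-1) + 53*(3) = 2]
q=25: r=1, s=26, t=-77   [157*(26) + 53*(-77) = 1]
q=2: r=0, s=-53, t=157   [157*(-53) + 53*(157) = 0]
GCD = 1 with t = -77, so 53*(-77) ≡ 1 (mod 157)
Inverse = -77 mod 157 = 80
Check: 53 * 80 = 4240 ≡ 1 (mod 157)

53^(-1) ≡ 80 (mod 157)


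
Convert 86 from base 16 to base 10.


86 (base 16) = 134 (decimal)
134 (decimal) = 134 (base 10)


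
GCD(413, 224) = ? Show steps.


413 = 1 * 224 + 189
224 = 1 * 189 + 35
189 = 5 * 35 + 14
35 = 2 * 14 + 7
14 = 2 * 7 + 0
GCD = 7


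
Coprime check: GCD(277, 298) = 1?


Euclidean algorithm:
298 = 1 * 277 + 21
277 = 13 * 21 + 4
21 = 5 * 4 + 1
4 = 4 * 1 + 0
GCD(277, 298) = 1

Yes, coprime (GCD = 1)


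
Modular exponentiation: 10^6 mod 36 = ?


10^1 mod 36 = 10
10^2 mod 36 = 28
10^3 mod 36 = 28
10^4 mod 36 = 28
10^5 mod 36 = 28
10^6 mod 36 = 28


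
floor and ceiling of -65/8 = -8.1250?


-65/8 = -8.1250
floor = -9
ceil = -8

floor = -9, ceil = -8


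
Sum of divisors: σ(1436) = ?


Divisors of 1436: 1, 2, 4, 359, 718, 1436
Sum = 1 + 2 + 4 + 359 + 718 + 1436 = 2520

σ(1436) = 2520


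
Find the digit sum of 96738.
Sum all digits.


9 + 6 + 7 + 3 + 8 = 33


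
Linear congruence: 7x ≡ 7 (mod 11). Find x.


GCD(7, 11) = 1, unique solution
a^(-1) mod 11 = 8
x = 8 * 7 mod 11 = 1

x ≡ 1 (mod 11)


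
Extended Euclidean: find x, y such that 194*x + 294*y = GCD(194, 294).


Tabular extended Euclidean (each row: r = 194*s + 294*t):
r=194, s=1, t=0
r=294, s=0, t=1
q=0: r=194, s=1, t=0   [194*(1) + 294*(0) = 194]
q=1: r=100, s=-1, t=1   [194*(-1) + 294*(1) = 100]
q=1: r=94, s=2, t=-1   [194*(2) + 294*(-1) = 94]
q=1: r=6, s=-3, t=2   [194*(-3) + 294*(2) = 6]
q=15: r=4, s=47, t=-31   [194*(47) + 294*(-31) = 4]
q=1: r=2, s=-50, t=33   [194*(-50) + 294*(33) = 2]
q=2: r=0, s=147, t=-97   [194*(147) + 294*(-97) = 0]
GCD = 2; from the row with r=2: x=-50, y=33
Check: 194*(-50) + 294*(33) = -9700 + 9702 = 2

GCD = 2, x = -50, y = 33


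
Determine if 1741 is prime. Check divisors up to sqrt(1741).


Check divisors up to sqrt(1741) = 41.7253
No divisors found.
1741 is prime.

Yes, 1741 is prime


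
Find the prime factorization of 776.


776 / 2 = 388
388 / 2 = 194
194 / 2 = 97
97 / 97 = 1
776 = 2^3 × 97


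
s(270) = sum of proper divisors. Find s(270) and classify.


Proper divisors: 1, 2, 3, 5, 6, 9, 10, 15, 18, 27, 30, 45, 54, 90, 135
Sum = 1 + 2 + 3 + 5 + 6 + 9 + 10 + 15 + 18 + 27 + 30 + 45 + 54 + 90 + 135 = 450
450 > 270 → abundant

s(270) = 450 (abundant)


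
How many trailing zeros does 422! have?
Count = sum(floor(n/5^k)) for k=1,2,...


floor(422/5) = 84
floor(422/25) = 16
floor(422/125) = 3
Total = 103

103 trailing zeros


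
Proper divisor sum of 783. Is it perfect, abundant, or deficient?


Proper divisors: 1, 3, 9, 27, 29, 87, 261
Sum = 1 + 3 + 9 + 27 + 29 + 87 + 261 = 417
417 < 783 → deficient

s(783) = 417 (deficient)


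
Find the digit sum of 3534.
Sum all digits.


3 + 5 + 3 + 4 = 15


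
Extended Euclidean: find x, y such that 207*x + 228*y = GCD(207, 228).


Tabular extended Euclidean (each row: r = 207*s + 228*t):
r=207, s=1, t=0
r=228, s=0, t=1
q=0: r=207, s=1, t=0   [207*(1) + 228*(0) = 207]
q=1: r=21, s=-1, t=1   [207*(-1) + 228*(1) = 21]
q=9: r=18, s=10, t=-9   [207*(10) + 228*(-9) = 18]
q=1: r=3, s=-11, t=10   [207*(-11) + 228*(10) = 3]
q=6: r=0, s=76, t=-69   [207*(76) + 228*(-69) = 0]
GCD = 3; from the row with r=3: x=-11, y=10
Check: 207*(-11) + 228*(10) = -2277 + 2280 = 3

GCD = 3, x = -11, y = 10


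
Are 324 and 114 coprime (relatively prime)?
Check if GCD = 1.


Euclidean algorithm:
324 = 2 * 114 + 96
114 = 1 * 96 + 18
96 = 5 * 18 + 6
18 = 3 * 6 + 0
GCD(324, 114) = 6

No, not coprime (GCD = 6)


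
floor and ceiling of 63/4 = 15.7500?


63/4 = 15.7500
floor = 15
ceil = 16

floor = 15, ceil = 16


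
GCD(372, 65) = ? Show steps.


372 = 5 * 65 + 47
65 = 1 * 47 + 18
47 = 2 * 18 + 11
18 = 1 * 11 + 7
11 = 1 * 7 + 4
7 = 1 * 4 + 3
4 = 1 * 3 + 1
3 = 3 * 1 + 0
GCD = 1


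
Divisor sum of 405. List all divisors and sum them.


Divisors of 405: 1, 3, 5, 9, 15, 27, 45, 81, 135, 405
Sum = 1 + 3 + 5 + 9 + 15 + 27 + 45 + 81 + 135 + 405 = 726

σ(405) = 726


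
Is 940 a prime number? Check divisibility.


940 / 2 = 470 (exact division)
940 is NOT prime.

No, 940 is not prime


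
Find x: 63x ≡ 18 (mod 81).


GCD(63, 81) = 9 divides 18
Divide: 7x ≡ 2 (mod 9)
x ≡ 8 (mod 9)


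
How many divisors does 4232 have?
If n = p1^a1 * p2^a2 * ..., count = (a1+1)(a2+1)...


4232 = 2^3 × 23^2
d(4232) = (3+1) × (2+1) = 12

12 divisors


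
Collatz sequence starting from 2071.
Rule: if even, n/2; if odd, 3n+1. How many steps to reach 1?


2071 → 6214 → 3107 → 9322 → 4661 → 13984 → 6992 → 3496 → 1748 → 874 → 437 → 1312 → 656 → 328 → 164 → 82 → 41 → 124 → 62 → 31 → 94 → 47 → 142 → 71 → 214 → 107 → 322 → 161 → 484 → 242 → 121 → 364 → 182 → 91 → 274 → 137 → 412 → 206 → 103 → 310 → 155 → 466 → 233 → 700 → 350 → 175 → 526 → 263 → 790 → 395 → 1186 → 593 → 1780 → 890 → 445 → 1336 → 668 → 334 → 167 → 502 → 251 → 754 → 377 → 1132 → 566 → 283 → 850 → 425 → 1276 → 638 → 319 → 958 → 479 → 1438 → 719 → 2158 → 1079 → 3238 → 1619 → 4858 → 2429 → 7288 → 3644 → 1822 → 911 → 2734 → 1367 → 4102 → 2051 → 6154 → 3077 → 9232 → 4616 → 2308 → 1154 → 577 → 1732 → 866 → 433 → 1300 → 650 → 325 → 976 → 488 → 244 → 122 → 61 → 184 → 92 → 46 → 23 → 70 → 35 → 106 → 53 → 160 → 80 → 40 → 20 → 10 → 5 → 16 → 8 → 4 → 2 → 1
Total steps = 125

125 steps


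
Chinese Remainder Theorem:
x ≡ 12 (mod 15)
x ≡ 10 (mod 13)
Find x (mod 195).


M = 15*13 = 195
M1 = M/15 = 13, M2 = M/13 = 15
M1^(-1) mod 15 = 7, M2^(-1) mod 13 = 7
x = 12*13*7 + 10*15*7 = 2142
2142 mod 195 = 192
Check: 192 mod 15 = 12 ✓, 192 mod 13 = 10 ✓

x ≡ 192 (mod 195)


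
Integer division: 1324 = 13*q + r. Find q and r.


1324 = 13 * 101 + 11
Check: 1313 + 11 = 1324

q = 101, r = 11


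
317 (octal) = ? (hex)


317 (base 8) = 207 (decimal)
207 (decimal) = CF (base 16)


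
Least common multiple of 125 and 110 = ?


GCD(125, 110) = 5
LCM = 125*110/5 = 13750/5 = 2750

LCM = 2750


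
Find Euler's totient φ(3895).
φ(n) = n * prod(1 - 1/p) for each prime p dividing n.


3895 = 5 × 19 × 41
Prime factors: 5, 19, 41
φ(3895) = 3895 × (1-1/5) × (1-1/19) × (1-1/41)
= 3895 × 4/5 × 18/19 × 40/41 = 2880

φ(3895) = 2880


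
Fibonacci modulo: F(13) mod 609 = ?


F(k) mod 609 for k=1..13:
1, 1, 2, 3, 5, 8, 13, 21, 34, 55, 89, 144, 233
F(13) mod 609 = 233


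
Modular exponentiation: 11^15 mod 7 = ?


11^1 mod 7 = 4
11^2 mod 7 = 2
11^3 mod 7 = 1
11^4 mod 7 = 4
11^5 mod 7 = 2
11^6 mod 7 = 1
11^7 mod 7 = 4
11^8 mod 7 = 2
11^9 mod 7 = 1
11^10 mod 7 = 4
11^11 mod 7 = 2
11^12 mod 7 = 1
11^13 mod 7 = 4
11^14 mod 7 = 2
11^15 mod 7 = 1


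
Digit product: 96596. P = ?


9 × 6 × 5 × 9 × 6 = 14580


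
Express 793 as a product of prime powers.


793 / 13 = 61
61 / 61 = 1
793 = 13 × 61


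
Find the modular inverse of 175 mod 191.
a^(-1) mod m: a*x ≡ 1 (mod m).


Use the extended Euclidean algorithm on (191, 175); each row r = 191*s + 175*t:
r=191, s=1, t=0
r=175, s=0, t=1
q=1: r=16, s=1, t=-1   [191*(1) + 175*(-1) = 16]
q=10: r=15, s=-10, t=11   [191*(-10) + 175*(11) = 15]
q=1: r=1, s=11, t=-12   [191*(11) + 175*(-12) = 1]
q=15: r=0, s=-175, t=191   [191*(-175) + 175*(191) = 0]
GCD = 1 with t = -12, so 175*(-12) ≡ 1 (mod 191)
Inverse = -12 mod 191 = 179
Check: 175 * 179 = 31325 ≡ 1 (mod 191)

175^(-1) ≡ 179 (mod 191)


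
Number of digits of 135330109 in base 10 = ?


135330109 has 9 digits in base 10
floor(log10(135330109)) + 1 = floor(8.1314) + 1 = 9

9 digits (base 10)


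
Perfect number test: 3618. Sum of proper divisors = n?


Proper divisors of 3618: 1, 2, 3, 6, 9, 18, 27, 54, 67, 134, 201, 402, 603, 1206, 1809
Sum = 1 + 2 + 3 + 6 + 9 + 18 + 27 + 54 + 67 + 134 + 201 + 402 + 603 + 1206 + 1809 = 4542

No, 3618 is not perfect (4542 ≠ 3618)


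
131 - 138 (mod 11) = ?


131 - 138 = -7
-7 mod 11 = 4


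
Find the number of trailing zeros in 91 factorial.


floor(91/5) = 18
floor(91/25) = 3
Total = 21

21 trailing zeros


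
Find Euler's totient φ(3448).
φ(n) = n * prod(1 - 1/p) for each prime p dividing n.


3448 = 2^3 × 431
Prime factors: 2, 431
φ(3448) = 3448 × (1-1/2) × (1-1/431)
= 3448 × 1/2 × 430/431 = 1720

φ(3448) = 1720


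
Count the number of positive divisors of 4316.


4316 = 2^2 × 13^1 × 83^1
d(4316) = (2+1) × (1+1) × (1+1) = 12

12 divisors


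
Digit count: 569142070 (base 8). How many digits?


569142070 in base 8 = 4173065466
Number of digits = 10

10 digits (base 8)


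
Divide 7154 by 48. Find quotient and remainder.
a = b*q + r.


7154 = 48 * 149 + 2
Check: 7152 + 2 = 7154

q = 149, r = 2


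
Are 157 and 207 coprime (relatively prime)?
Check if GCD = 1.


Euclidean algorithm:
207 = 1 * 157 + 50
157 = 3 * 50 + 7
50 = 7 * 7 + 1
7 = 7 * 1 + 0
GCD(157, 207) = 1

Yes, coprime (GCD = 1)


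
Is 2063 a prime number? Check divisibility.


Check divisors up to sqrt(2063) = 45.4203
No divisors found.
2063 is prime.

Yes, 2063 is prime


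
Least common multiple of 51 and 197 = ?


GCD(51, 197) = 1
LCM = 51*197/1 = 10047/1 = 10047

LCM = 10047


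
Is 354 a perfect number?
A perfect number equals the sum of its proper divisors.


Proper divisors of 354: 1, 2, 3, 6, 59, 118, 177
Sum = 1 + 2 + 3 + 6 + 59 + 118 + 177 = 366

No, 354 is not perfect (366 ≠ 354)


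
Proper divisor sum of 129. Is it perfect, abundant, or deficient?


Proper divisors: 1, 3, 43
Sum = 1 + 3 + 43 = 47
47 < 129 → deficient

s(129) = 47 (deficient)


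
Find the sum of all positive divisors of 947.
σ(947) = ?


Divisors of 947: 1, 947
Sum = 1 + 947 = 948

σ(947) = 948


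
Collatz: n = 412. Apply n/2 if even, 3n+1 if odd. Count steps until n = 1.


412 → 206 → 103 → 310 → 155 → 466 → 233 → 700 → 350 → 175 → 526 → 263 → 790 → 395 → 1186 → 593 → 1780 → 890 → 445 → 1336 → 668 → 334 → 167 → 502 → 251 → 754 → 377 → 1132 → 566 → 283 → 850 → 425 → 1276 → 638 → 319 → 958 → 479 → 1438 → 719 → 2158 → 1079 → 3238 → 1619 → 4858 → 2429 → 7288 → 3644 → 1822 → 911 → 2734 → 1367 → 4102 → 2051 → 6154 → 3077 → 9232 → 4616 → 2308 → 1154 → 577 → 1732 → 866 → 433 → 1300 → 650 → 325 → 976 → 488 → 244 → 122 → 61 → 184 → 92 → 46 → 23 → 70 → 35 → 106 → 53 → 160 → 80 → 40 → 20 → 10 → 5 → 16 → 8 → 4 → 2 → 1
Total steps = 89

89 steps


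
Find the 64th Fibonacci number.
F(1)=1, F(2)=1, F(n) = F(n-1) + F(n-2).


Sequence: 1, 1, 2, 3, 5, 8, 13, 21, 34, 55, 89, 144, 233, 377, 610, 987, 1597, 2584, 4181, 6765, 10946, 17711, 28657, 46368, 75025, 121393, 196418, 317811, 514229, 832040, 1346269, 2178309, 3524578, 5702887, 9227465, 14930352, 24157817, 39088169, 63245986, 102334155, 165580141, 267914296, 433494437, 701408733, 1134903170, 1836311903, 2971215073, 4807526976, 7778742049, 12586269025, 20365011074, 32951280099, 53316291173, 86267571272, 139583862445, 225851433717, 365435296162, 591286729879, 956722026041, 1548008755920, 2504730781961, 4052739537881, 6557470319842, 10610209857723
F(64) = 10610209857723


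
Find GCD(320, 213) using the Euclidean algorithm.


320 = 1 * 213 + 107
213 = 1 * 107 + 106
107 = 1 * 106 + 1
106 = 106 * 1 + 0
GCD = 1


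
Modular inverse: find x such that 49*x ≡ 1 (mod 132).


Use the extended Euclidean algorithm on (132, 49); each row r = 132*s + 49*t:
r=132, s=1, t=0
r=49, s=0, t=1
q=2: r=34, s=1, t=-2   [132*(1) + 49*(-2) = 34]
q=1: r=15, s=-1, t=3   [132*(-1) + 49*(3) = 15]
q=2: r=4, s=3, t=-8   [132*(3) + 49*(-8) = 4]
q=3: r=3, s=-10, t=27   [132*(-10) + 49*(27) = 3]
q=1: r=1, s=13, t=-35   [132*(13) + 49*(-35) = 1]
q=3: r=0, s=-49, t=132   [132*(-49) + 49*(132) = 0]
GCD = 1 with t = -35, so 49*(-35) ≡ 1 (mod 132)
Inverse = -35 mod 132 = 97
Check: 49 * 97 = 4753 ≡ 1 (mod 132)

49^(-1) ≡ 97 (mod 132)


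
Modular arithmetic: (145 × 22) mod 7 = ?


145 × 22 = 3190
3190 mod 7 = 5


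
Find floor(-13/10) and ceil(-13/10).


-13/10 = -1.3000
floor = -2
ceil = -1

floor = -2, ceil = -1


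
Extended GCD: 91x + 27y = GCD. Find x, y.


Tabular extended Euclidean (each row: r = 91*s + 27*t):
r=91, s=1, t=0
r=27, s=0, t=1
q=3: r=10, s=1, t=-3   [91*(1) + 27*(-3) = 10]
q=2: r=7, s=-2, t=7   [91*(-2) + 27*(7) = 7]
q=1: r=3, s=3, t=-10   [91*(3) + 27*(-10) = 3]
q=2: r=1, s=-8, t=27   [91*(-8) + 27*(27) = 1]
q=3: r=0, s=27, t=-91   [91*(27) + 27*(-91) = 0]
GCD = 1; from the row with r=1: x=-8, y=27
Check: 91*(-8) + 27*(27) = -728 + 729 = 1

GCD = 1, x = -8, y = 27


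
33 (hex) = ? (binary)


33 (base 16) = 51 (decimal)
51 (decimal) = 110011 (base 2)


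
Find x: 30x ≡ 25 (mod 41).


GCD(30, 41) = 1, unique solution
a^(-1) mod 41 = 26
x = 26 * 25 mod 41 = 35

x ≡ 35 (mod 41)


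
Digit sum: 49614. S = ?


4 + 9 + 6 + 1 + 4 = 24


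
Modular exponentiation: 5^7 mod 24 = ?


5^1 mod 24 = 5
5^2 mod 24 = 1
5^3 mod 24 = 5
5^4 mod 24 = 1
5^5 mod 24 = 5
5^6 mod 24 = 1
5^7 mod 24 = 5


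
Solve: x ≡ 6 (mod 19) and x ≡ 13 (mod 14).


M = 19*14 = 266
M1 = M/19 = 14, M2 = M/14 = 19
M1^(-1) mod 19 = 15, M2^(-1) mod 14 = 3
x = 6*14*15 + 13*19*3 = 2001
2001 mod 266 = 139
Check: 139 mod 19 = 6 ✓, 139 mod 14 = 13 ✓

x ≡ 139 (mod 266)


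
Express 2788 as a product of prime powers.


2788 / 2 = 1394
1394 / 2 = 697
697 / 17 = 41
41 / 41 = 1
2788 = 2^2 × 17 × 41


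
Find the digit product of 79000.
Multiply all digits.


7 × 9 × 0 × 0 × 0 = 0


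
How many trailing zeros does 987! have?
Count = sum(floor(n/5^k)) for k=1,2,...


floor(987/5) = 197
floor(987/25) = 39
floor(987/125) = 7
floor(987/625) = 1
Total = 244

244 trailing zeros


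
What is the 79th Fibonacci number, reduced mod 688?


F(k) mod 688 for k=1..79:
1, 1, 2, 3, 5, 8, 13, 21, 34, 55, 89, 144, 233, 377, 610, 299, 221, 520, 53, 573, 626, 511, 449, 272, 33, 305, 338, 643, 293, 248, 541, 101, 642, 55, 9, 64, 73, 137, 210, 347, 557, 216, 85, 301, 386, 687, 385, 384, 81, 465, 546, 323, 181, 504, 685, 501, 498, 311, 121, 432, 553, 297, 162, 459, 621, 392, 325, 29, 354, 383, 49, 432, 481, 225, 18, 243, 261, 504, 77
F(79) mod 688 = 77


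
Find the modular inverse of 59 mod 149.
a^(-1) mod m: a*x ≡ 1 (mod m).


Use the extended Euclidean algorithm on (149, 59); each row r = 149*s + 59*t:
r=149, s=1, t=0
r=59, s=0, t=1
q=2: r=31, s=1, t=-2   [149*(1) + 59*(-2) = 31]
q=1: r=28, s=-1, t=3   [149*(-1) + 59*(3) = 28]
q=1: r=3, s=2, t=-5   [149*(2) + 59*(-5) = 3]
q=9: r=1, s=-19, t=48   [149*(-19) + 59*(48) = 1]
q=3: r=0, s=59, t=-149   [149*(59) + 59*(-149) = 0]
GCD = 1 with t = 48, so 59*(48) ≡ 1 (mod 149)
Inverse = 48 mod 149 = 48
Check: 59 * 48 = 2832 ≡ 1 (mod 149)

59^(-1) ≡ 48 (mod 149)


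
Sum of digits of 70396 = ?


7 + 0 + 3 + 9 + 6 = 25


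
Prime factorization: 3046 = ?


3046 / 2 = 1523
1523 / 1523 = 1
3046 = 2 × 1523


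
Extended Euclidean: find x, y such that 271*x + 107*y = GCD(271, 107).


Tabular extended Euclidean (each row: r = 271*s + 107*t):
r=271, s=1, t=0
r=107, s=0, t=1
q=2: r=57, s=1, t=-2   [271*(1) + 107*(-2) = 57]
q=1: r=50, s=-1, t=3   [271*(-1) + 107*(3) = 50]
q=1: r=7, s=2, t=-5   [271*(2) + 107*(-5) = 7]
q=7: r=1, s=-15, t=38   [271*(-15) + 107*(38) = 1]
q=7: r=0, s=107, t=-271   [271*(107) + 107*(-271) = 0]
GCD = 1; from the row with r=1: x=-15, y=38
Check: 271*(-15) + 107*(38) = -4065 + 4066 = 1

GCD = 1, x = -15, y = 38


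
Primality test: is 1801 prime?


Check divisors up to sqrt(1801) = 42.4382
No divisors found.
1801 is prime.

Yes, 1801 is prime


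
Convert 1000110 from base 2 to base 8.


1000110 (base 2) = 70 (decimal)
70 (decimal) = 106 (base 8)


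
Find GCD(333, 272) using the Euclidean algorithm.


333 = 1 * 272 + 61
272 = 4 * 61 + 28
61 = 2 * 28 + 5
28 = 5 * 5 + 3
5 = 1 * 3 + 2
3 = 1 * 2 + 1
2 = 2 * 1 + 0
GCD = 1


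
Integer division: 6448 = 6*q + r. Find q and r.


6448 = 6 * 1074 + 4
Check: 6444 + 4 = 6448

q = 1074, r = 4


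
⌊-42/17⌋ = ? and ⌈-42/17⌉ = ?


-42/17 = -2.4706
floor = -3
ceil = -2

floor = -3, ceil = -2


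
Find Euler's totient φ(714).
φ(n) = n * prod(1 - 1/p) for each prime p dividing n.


714 = 2 × 3 × 7 × 17
Prime factors: 2, 3, 7, 17
φ(714) = 714 × (1-1/2) × (1-1/3) × (1-1/7) × (1-1/17)
= 714 × 1/2 × 2/3 × 6/7 × 16/17 = 192

φ(714) = 192


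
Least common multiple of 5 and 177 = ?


GCD(5, 177) = 1
LCM = 5*177/1 = 885/1 = 885

LCM = 885


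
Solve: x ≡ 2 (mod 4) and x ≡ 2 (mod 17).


M = 4*17 = 68
M1 = M/4 = 17, M2 = M/17 = 4
M1^(-1) mod 4 = 1, M2^(-1) mod 17 = 13
x = 2*17*1 + 2*4*13 = 138
138 mod 68 = 2
Check: 2 mod 4 = 2 ✓, 2 mod 17 = 2 ✓

x ≡ 2 (mod 68)


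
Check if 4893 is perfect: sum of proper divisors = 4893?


Proper divisors of 4893: 1, 3, 7, 21, 233, 699, 1631
Sum = 1 + 3 + 7 + 21 + 233 + 699 + 1631 = 2595

No, 4893 is not perfect (2595 ≠ 4893)


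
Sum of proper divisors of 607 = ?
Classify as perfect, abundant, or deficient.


Proper divisors: 1
Sum = 1 = 1
1 < 607 → deficient

s(607) = 1 (deficient)


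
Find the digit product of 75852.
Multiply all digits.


7 × 5 × 8 × 5 × 2 = 2800


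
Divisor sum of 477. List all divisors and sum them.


Divisors of 477: 1, 3, 9, 53, 159, 477
Sum = 1 + 3 + 9 + 53 + 159 + 477 = 702

σ(477) = 702


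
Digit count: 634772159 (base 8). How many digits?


634772159 in base 8 = 4565355277
Number of digits = 10

10 digits (base 8)


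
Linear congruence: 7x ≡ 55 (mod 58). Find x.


GCD(7, 58) = 1, unique solution
a^(-1) mod 58 = 25
x = 25 * 55 mod 58 = 41

x ≡ 41 (mod 58)


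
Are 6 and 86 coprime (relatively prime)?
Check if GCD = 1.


Euclidean algorithm:
86 = 14 * 6 + 2
6 = 3 * 2 + 0
GCD(6, 86) = 2

No, not coprime (GCD = 2)


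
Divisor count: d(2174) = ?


2174 = 2^1 × 1087^1
d(2174) = (1+1) × (1+1) = 4

4 divisors


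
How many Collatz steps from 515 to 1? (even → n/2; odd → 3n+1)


515 → 1546 → 773 → 2320 → 1160 → 580 → 290 → 145 → 436 → 218 → 109 → 328 → 164 → 82 → 41 → 124 → 62 → 31 → 94 → 47 → 142 → 71 → 214 → 107 → 322 → 161 → 484 → 242 → 121 → 364 → 182 → 91 → 274 → 137 → 412 → 206 → 103 → 310 → 155 → 466 → 233 → 700 → 350 → 175 → 526 → 263 → 790 → 395 → 1186 → 593 → 1780 → 890 → 445 → 1336 → 668 → 334 → 167 → 502 → 251 → 754 → 377 → 1132 → 566 → 283 → 850 → 425 → 1276 → 638 → 319 → 958 → 479 → 1438 → 719 → 2158 → 1079 → 3238 → 1619 → 4858 → 2429 → 7288 → 3644 → 1822 → 911 → 2734 → 1367 → 4102 → 2051 → 6154 → 3077 → 9232 → 4616 → 2308 → 1154 → 577 → 1732 → 866 → 433 → 1300 → 650 → 325 → 976 → 488 → 244 → 122 → 61 → 184 → 92 → 46 → 23 → 70 → 35 → 106 → 53 → 160 → 80 → 40 → 20 → 10 → 5 → 16 → 8 → 4 → 2 → 1
Total steps = 123

123 steps
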